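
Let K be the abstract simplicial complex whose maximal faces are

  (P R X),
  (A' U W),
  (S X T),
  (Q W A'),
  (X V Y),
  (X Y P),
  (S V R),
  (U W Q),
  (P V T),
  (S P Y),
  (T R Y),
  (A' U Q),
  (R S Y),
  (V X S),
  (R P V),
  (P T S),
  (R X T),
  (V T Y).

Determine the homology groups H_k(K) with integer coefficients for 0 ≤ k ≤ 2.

H_0 = Z^2,  H_1 = Z^2,  H_2 = Z^2.

We work with the vertex ordering P < Q < R < S < T < U < V < W < X < Y < A'. The simplices of K, each written with vertices in increasing order, are:

  0-simplices (11): [P], [Q], [R], [S], [T], [U], [V], [W], [X], [Y], [A']
  1-simplices (27): (27 of them)
  2-simplices (18): (18 of them)

giving chain groups C_0 ≅ Z^11, C_1 ≅ Z^27, C_2 ≅ Z^18.

Boundary ∂_1: C_1 → C_0 sends each edge [p,q] (with p < q) to q − p. For instance
  ∂[Q,W] = [W] − [Q].
As a 11×27 matrix over Z this has rank 9, with invariant factors (1,1,1,1,1,1,1,1,1).

∂_2: C_2 → C_1 maps a triangle to the signed sum of its edges. For instance
  ∂[R,S,V] = [S,V] − [R,V] + [R,S],
  ∂[P,T,V] = [T,V] − [P,V] + [P,T].
The resulting 27×18 matrix has rank 16, and its Smith normal form has invariant factors (1,1,1,1,1,1,1,1,1,1,1,1,1,1,1,1).

From H_k ≅ ker(∂_k) / im(∂_{k+1}) we obtain:

  H_0: rank C_0 − rank ∂_1 = 11 − 9 = 2, and the invariant factors of ∂_1 are all 1, so H_0 ≅ Z^2.
  H_1: rank ker ∂_1 − rank ∂_2 = (27 − 9) − 16 = 2, and the invariant factors of ∂_2 are all 1, so H_1 ≅ Z^2.
  H_2: rank ker ∂_2 − rank ∂_3 = (18 − 16) − 0 = 2, and there is no ∂_3, so H_2 ≅ Z^2.

(K is a triangulation of the disjoint union of the torus T^2 and the 2-sphere S^2.)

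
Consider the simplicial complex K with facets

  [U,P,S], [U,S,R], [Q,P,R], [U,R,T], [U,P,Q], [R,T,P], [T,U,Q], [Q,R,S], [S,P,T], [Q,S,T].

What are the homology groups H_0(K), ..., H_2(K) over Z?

H_0 ≅ Z,  H_1 ≅ Z/2Z,  H_2 = 0.

K has 6 vertices, 15 edges, 10 triangles.
rank ∂_0 = 0, rank ∂_1 = 5 ⇒ b_0 = 6 − 0 − 5 = 1; all invariant factors of ∂_1 are 1 so no torsion. So H_0 ≅ Z.
rank ∂_1 = 5, rank ∂_2 = 10 ⇒ b_1 = 15 − 5 − 10 = 0; ∂_2 has invariant factor(s) [2] giving torsion. So H_1 ≅ Z/2Z.
rank ∂_2 = 10, rank ∂_3 = 0 ⇒ b_2 = 10 − 10 − 0 = 0. So H_2 ≅ 0.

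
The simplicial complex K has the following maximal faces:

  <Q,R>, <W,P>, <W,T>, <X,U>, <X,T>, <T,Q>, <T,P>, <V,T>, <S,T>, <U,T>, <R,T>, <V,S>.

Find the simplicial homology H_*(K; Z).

Fix the vertex order P < Q < R < S < T < U < V < W < X and write every simplex with vertices in increasing order. Then dim K = 1 and the simplices of K are:

  0-simplices (9): P, Q, R, S, T, U, V, W, X
  1-simplices (12): PT, PW, QR, QT, RT, ST, SV, TU, TV, TW, TX, UX

giving chain groups C_0 ≅ Z^9, C_1 ≅ Z^12.

∂_1: C_1 → C_0 is given by ∂[p,q] = [q] − [p].
The 9×12 boundary matrix has rank 8 and Smith normal form diag(1,1,1,1,1,1,1,1).

From H_k ≅ ker(∂_k) / im(∂_{k+1}) we obtain:

  H_0: rank C_0 − rank ∂_1 = 9 − 8 = 1, and the invariant factors of ∂_1 are all 1, so H_0 = Z.
  H_1: rank ker ∂_1 − rank ∂_2 = (12 − 8) − 0 = 4, and there is no ∂_2, so H_1 = Z^4.

As a check, the Euler characteristic is 9 − 12 = -3, which agrees with 1 − 4 = -3.

H_0 ≅ Z,  H_1 ≅ Z^4.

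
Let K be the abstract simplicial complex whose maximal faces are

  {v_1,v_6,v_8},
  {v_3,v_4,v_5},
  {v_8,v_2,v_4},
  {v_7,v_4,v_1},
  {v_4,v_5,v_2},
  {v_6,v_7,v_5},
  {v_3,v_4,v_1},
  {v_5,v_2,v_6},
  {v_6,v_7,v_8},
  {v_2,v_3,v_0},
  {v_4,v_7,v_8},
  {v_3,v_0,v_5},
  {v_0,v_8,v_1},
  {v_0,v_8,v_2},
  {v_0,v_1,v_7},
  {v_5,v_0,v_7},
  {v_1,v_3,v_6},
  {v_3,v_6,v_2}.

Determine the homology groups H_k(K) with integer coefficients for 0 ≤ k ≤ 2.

H_0 = Z,  H_1 = Z ⊕ Z/2Z,  H_2 = 0.

We work with the vertex ordering v_0 < v_1 < v_2 < v_3 < v_4 < v_5 < v_6 < v_7 < v_8. The simplices of K, each written with vertices in increasing order, are:

  0-simplices (9): [v_0], [v_1], [v_2], [v_3], [v_4], [v_5], [v_6], [v_7], [v_8]
  1-simplices (27): (27 of them)
  2-simplices (18): (18 of them)

giving chain groups C_0 ≅ Z^9, C_1 ≅ Z^27, C_2 ≅ Z^18.

Boundary ∂_1: C_1 → C_0 maps an edge to its endpoints' difference, ∂[p,q] = q − p. For instance
  ∂[v_3,v_5] = [v_5] − [v_3].
The resulting 9×27 matrix has rank 8, and its Smith normal form has invariant factors (1,1,1,1,1,1,1,1).

Boundary ∂_2: C_2 → C_1 sends each 2-simplex [p,q,r] to [q,r] − [p,r] + [p,q]. For instance
  ∂[v_0,v_1,v_7] = [v_1,v_7] − [v_0,v_7] + [v_0,v_1],
  ∂[v_0,v_2,v_8] = [v_2,v_8] − [v_0,v_8] + [v_0,v_2].
As a 27×18 matrix over Z this has rank 18, with invariant factors (1,1,1,1,1,1,1,1,1,1,1,1,1,1,1,1,1,2).

Computing H_k = (kernel of ∂_k) / (image of ∂_{k+1}):

  H_0: rank C_0 − rank ∂_1 = 9 − 8 = 1, and the invariant factors of ∂_1 are all 1, so H_0 ≅ Z.
  H_1: rank ker ∂_1 − rank ∂_2 = (27 − 8) − 18 = 1, and ∂_2 has invariant factor 2 > 1, so H_1 ≅ Z ⊕ Z/2Z.
  H_2: rank ker ∂_2 − rank ∂_3 = (18 − 18) − 0 = 0, and there is no ∂_3, so H_2 ≅ 0.

As a check, the Euler characteristic is 9 − 27 + 18 = 0, which agrees with 1 − 1 + 0 = 0.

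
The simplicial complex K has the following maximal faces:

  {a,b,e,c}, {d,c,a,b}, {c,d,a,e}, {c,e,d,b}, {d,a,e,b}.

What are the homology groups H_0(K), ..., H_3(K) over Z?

H_0 ≅ Z,  H_1 = 0,  H_2 = 0,  H_3 ≅ Z.

Order the vertices as a < b < c < d < e. Listing each simplex with vertices in this order, K has dimension 3 with simplices:

  0-simplices (5): a, b, c, d, e
  1-simplices (10): ab, ac, ad, ae, bc, bd, be, cd, ce, de
  2-simplices (10): abc, abd, abe, acd, ace, ade, bcd, bce, bde, cde
  3-simplices (5): abcd, abce, abde, acde, bcde

so the chain groups are C_0 ≅ Z^5, C_1 ≅ Z^10, C_2 ≅ Z^10, C_3 ≅ Z^5.

∂_1: C_1 → C_0 maps an edge to its endpoints' difference, ∂[p,q] = q − p.
The 5×10 boundary matrix has rank 4 and Smith normal form diag(1,1,1,1).

Boundary ∂_2: C_2 → C_1 sends each 2-simplex [p,q,r] to [q,r] − [p,r] + [p,q]. For instance
  ∂ade = de − ae + ad,
  ∂abe = be − ae + ab.
The resulting 10×10 matrix has rank 6, and its Smith normal form has invariant factors (1,1,1,1,1,1).

The boundary map ∂_3: C_3 → C_2 sends each 3-simplex σ to the alternating sum Σ_i (−1)^i (σ with its i-th vertex removed). For instance
  ∂acde = cde − ade + ace − acd,
  ∂abce = bce − ace + abe − abc.
The 10×5 boundary matrix has rank 4 and Smith normal form diag(1,1,1,1).

From H_k ≅ ker(∂_k) / im(∂_{k+1}) we obtain:

  H_0: rank C_0 − rank ∂_1 = 5 − 4 = 1, and the invariant factors of ∂_1 are all 1, so H_0 ≅ Z.
  H_1: rank ker ∂_1 − rank ∂_2 = (10 − 4) − 6 = 0, and the invariant factors of ∂_2 are all 1, so H_1 ≅ 0.
  H_2: rank ker ∂_2 − rank ∂_3 = (10 − 6) − 4 = 0, and the invariant factors of ∂_3 are all 1, so H_2 ≅ 0.
  H_3: rank ker ∂_3 − rank ∂_4 = (5 − 4) − 0 = 1, and there is no ∂_4, so H_3 ≅ Z.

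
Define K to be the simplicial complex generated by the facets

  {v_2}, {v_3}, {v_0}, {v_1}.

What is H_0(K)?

H_0 ≅ Z^4.

Order the vertices as v_0 < v_1 < v_2 < v_3. Listing each simplex with vertices in this order, K has dimension 0 with simplices:

  0-simplices (4): [v_0], [v_1], [v_2], [v_3]

Hence C_0 ≅ Z^4.

From H_k ≅ ker(∂_k) / im(∂_{k+1}) we obtain:

  H_0: rank C_0 − rank ∂_1 = 4 − 0 = 4, and there is no ∂_1, so H_0 ≅ Z^4.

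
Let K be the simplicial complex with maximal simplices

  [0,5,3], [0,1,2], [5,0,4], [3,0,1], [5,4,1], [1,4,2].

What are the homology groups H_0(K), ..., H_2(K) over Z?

H_0 = Z,  H_1 = Z,  H_2 = 0.

Fix the vertex order 0 < 1 < 2 < 3 < 4 < 5 and write every simplex with vertices in increasing order. Then dim K = 2 and the simplices of K are:

  0-simplices (6): [0], [1], [2], [3], [4], [5]
  1-simplices (12): [0,1], [0,2], [0,3], [0,4], [0,5], [1,2], [1,3], [1,4], [1,5], [2,4], [3,5], [4,5]
  2-simplices (6): [0,1,2], [0,1,3], [0,3,5], [0,4,5], [1,2,4], [1,4,5]

giving chain groups C_0 ≅ Z^6, C_1 ≅ Z^12, C_2 ≅ Z^6.

The boundary map ∂_1: C_1 → C_0 maps an edge to its endpoints' difference, ∂[p,q] = q − p. For instance
  ∂[0,1] = [1] − [0].
As a 6×12 matrix over Z this has rank 5, with invariant factors (1,1,1,1,1).

Boundary ∂_2: C_2 → C_1 maps a triangle to the signed sum of its edges. For instance
  ∂[0,1,3] = [1,3] − [0,3] + [0,1],
  ∂[0,3,5] = [3,5] − [0,5] + [0,3].
As a 12×6 matrix over Z this has rank 6, with invariant factors (1,1,1,1,1,1).

From H_k ≅ ker(∂_k) / im(∂_{k+1}) we obtain:

  H_0: rank C_0 − rank ∂_1 = 6 − 5 = 1, and the invariant factors of ∂_1 are all 1, so H_0 = Z.
  H_1: rank ker ∂_1 − rank ∂_2 = (12 − 5) − 6 = 1, and the invariant factors of ∂_2 are all 1, so H_1 = Z.
  H_2: rank ker ∂_2 − rank ∂_3 = (6 − 6) − 0 = 0, and there is no ∂_3, so H_2 = 0.

As a check, the Euler characteristic is 6 − 12 + 6 = 0, which agrees with 1 − 1 + 0 = 0.
(K is a triangulation of the cylinder S^1 x I.)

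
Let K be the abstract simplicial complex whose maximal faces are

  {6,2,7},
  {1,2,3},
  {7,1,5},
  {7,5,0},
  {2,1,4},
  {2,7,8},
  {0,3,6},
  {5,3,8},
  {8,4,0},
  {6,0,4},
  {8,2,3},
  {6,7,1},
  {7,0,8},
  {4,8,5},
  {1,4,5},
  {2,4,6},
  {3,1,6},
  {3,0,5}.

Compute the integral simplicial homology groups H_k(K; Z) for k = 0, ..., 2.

K has 9 vertices, 27 edges, 18 triangles.
rank ∂_0 = 0, rank ∂_1 = 8 ⇒ b_0 = 9 − 0 − 8 = 1; all invariant factors of ∂_1 are 1 so no torsion. So H_0 ≅ Z.
rank ∂_1 = 8, rank ∂_2 = 18 ⇒ b_1 = 27 − 8 − 18 = 1; ∂_2 has invariant factor(s) [2] giving torsion. So H_1 ≅ Z ⊕ Z/2Z.
rank ∂_2 = 18, rank ∂_3 = 0 ⇒ b_2 = 18 − 18 − 0 = 0. So H_2 ≅ 0.

H_0 ≅ Z,  H_1 ≅ Z ⊕ Z/2Z,  H_2 = 0.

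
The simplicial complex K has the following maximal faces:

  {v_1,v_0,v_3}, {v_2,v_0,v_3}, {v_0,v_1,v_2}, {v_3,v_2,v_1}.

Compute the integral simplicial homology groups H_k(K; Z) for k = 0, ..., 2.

Take the total order v_0 < v_1 < v_2 < v_3 on the vertex set. Then K (dimension 2) consists of the simplices:

  0-simplices (4): [v_0], [v_1], [v_2], [v_3]
  1-simplices (6): [v_0,v_1], [v_0,v_2], [v_0,v_3], [v_1,v_2], [v_1,v_3], [v_2,v_3]
  2-simplices (4): [v_0,v_1,v_2], [v_0,v_1,v_3], [v_0,v_2,v_3], [v_1,v_2,v_3]

giving chain groups C_0 ≅ Z^4, C_1 ≅ Z^6, C_2 ≅ Z^4.

∂_1: C_1 → C_0 is given by ∂[p,q] = [q] − [p]. For instance
  ∂[v_0,v_1] = [v_1] − [v_0].
The resulting 4×6 matrix has rank 3, and its Smith normal form has invariant factors (1,1,1).

Boundary ∂_2: C_2 → C_1 sends each 2-simplex [p,q,r] to [q,r] − [p,r] + [p,q]. For instance
  ∂[v_0,v_2,v_3] = [v_2,v_3] − [v_0,v_3] + [v_0,v_2],
  ∂[v_0,v_1,v_2] = [v_1,v_2] − [v_0,v_2] + [v_0,v_1].
This gives a 6×4 integer matrix of rank 3; reducing to Smith normal form yields diagonal entries (1,1,1).

Computing H_k = (kernel of ∂_k) / (image of ∂_{k+1}):

  H_0: rank C_0 − rank ∂_1 = 4 − 3 = 1, and the invariant factors of ∂_1 are all 1, so H_0 ≅ Z.
  H_1: rank ker ∂_1 − rank ∂_2 = (6 − 3) − 3 = 0, and the invariant factors of ∂_2 are all 1, so H_1 ≅ 0.
  H_2: rank ker ∂_2 − rank ∂_3 = (4 − 3) − 0 = 1, and there is no ∂_3, so H_2 ≅ Z.

H_0 ≅ Z,  H_1 = 0,  H_2 ≅ Z.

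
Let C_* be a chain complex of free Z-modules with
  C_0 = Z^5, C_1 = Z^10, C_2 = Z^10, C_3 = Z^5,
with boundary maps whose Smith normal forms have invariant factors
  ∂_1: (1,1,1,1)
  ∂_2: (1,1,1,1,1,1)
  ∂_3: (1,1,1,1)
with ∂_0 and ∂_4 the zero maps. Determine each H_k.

H_0 = Z,  H_1 = 0,  H_2 = 0,  H_3 = Z.

H_0: b_0 = 5 − 0 − 4 = 1; torsion from ∂_1 factors > 1: none. So H_0 = Z.
H_1: b_1 = 10 − 4 − 6 = 0; torsion from ∂_2 factors > 1: none. So H_1 = 0.
H_2: b_2 = 10 − 6 − 4 = 0; torsion from ∂_3 factors > 1: none. So H_2 = 0.
H_3: b_3 = 5 − 4 − 0 = 1; torsion from ∂_4 factors > 1: none. So H_3 = Z.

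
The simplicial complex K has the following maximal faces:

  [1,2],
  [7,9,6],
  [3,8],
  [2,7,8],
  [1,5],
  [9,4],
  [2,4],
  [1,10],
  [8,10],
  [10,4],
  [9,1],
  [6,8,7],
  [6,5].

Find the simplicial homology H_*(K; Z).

H_0 ≅ Z,  H_1 ≅ Z^5,  H_2 = 0.

Order the vertices as 1 < 2 < 3 < 4 < 5 < 6 < 7 < 8 < 9 < 10. Listing each simplex with vertices in this order, K has dimension 2 with simplices:

  0-simplices (10): [1], [2], [3], [4], [5], [6], [7], [8], [9], [10]
  1-simplices (17): [1,2], [1,5], [1,9], [1,10], [2,4], [2,7], [2,8], [3,8], [4,9], [4,10], [5,6], [6,7], [6,8], [6,9], [7,8], [7,9], [8,10]
  2-simplices (3): [2,7,8], [6,7,8], [6,7,9]

so the chain groups are C_0 ≅ Z^10, C_1 ≅ Z^17, C_2 ≅ Z^3.

∂_1: C_1 → C_0 is given by ∂[p,q] = [q] − [p].
The resulting 10×17 matrix has rank 9, and its Smith normal form has invariant factors (1,1,1,1,1,1,1,1,1).

The boundary map ∂_2: C_2 → C_1 maps a triangle to the signed sum of its edges. For instance
  ∂[2,7,8] = [7,8] − [2,8] + [2,7],
  ∂[6,7,9] = [7,9] − [6,9] + [6,7].
As a 17×3 matrix over Z this has rank 3, with invariant factors (1,1,1).

Now H_k = ker ∂_k / im ∂_{k+1}, so:

  H_0: rank C_0 − rank ∂_1 = 10 − 9 = 1, and the invariant factors of ∂_1 are all 1, so H_0 = Z.
  H_1: rank ker ∂_1 − rank ∂_2 = (17 − 9) − 3 = 5, and the invariant factors of ∂_2 are all 1, so H_1 = Z^5.
  H_2: rank ker ∂_2 − rank ∂_3 = (3 − 3) − 0 = 0, and there is no ∂_3, so H_2 = 0.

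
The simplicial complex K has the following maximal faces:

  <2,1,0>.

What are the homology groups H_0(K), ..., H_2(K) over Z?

H_0 = Z,  H_1 = 0,  H_2 = 0.

K has 3 vertices, 3 edges, 1 triangle.
rank ∂_0 = 0, rank ∂_1 = 2 ⇒ b_0 = 3 − 0 − 2 = 1; all invariant factors of ∂_1 are 1 so no torsion. So H_0 ≅ Z.
rank ∂_1 = 2, rank ∂_2 = 1 ⇒ b_1 = 3 − 2 − 1 = 0; all invariant factors of ∂_2 are 1 so no torsion. So H_1 ≅ 0.
rank ∂_2 = 1, rank ∂_3 = 0 ⇒ b_2 = 1 − 1 − 0 = 0. So H_2 ≅ 0.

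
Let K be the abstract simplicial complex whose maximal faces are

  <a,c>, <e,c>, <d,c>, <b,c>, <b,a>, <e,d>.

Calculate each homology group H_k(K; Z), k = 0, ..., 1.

H_0 ≅ Z,  H_1 ≅ Z^2.

Fix the vertex order a < b < c < d < e and write every simplex with vertices in increasing order. Then dim K = 1 and the simplices of K are:

  0-simplices (5): a, b, c, d, e
  1-simplices (6): ab, ac, bc, cd, ce, de

Hence C_0 ≅ Z^5, C_1 ≅ Z^6.

∂_1: C_1 → C_0 is given by ∂[p,q] = [q] − [p]. For instance
  ∂cd = d − c.
The resulting 5×6 matrix has rank 4, and its Smith normal form has invariant factors (1,1,1,1).

Reading off H_k = ker ∂_k / im ∂_{k+1}:

  H_0: rank C_0 − rank ∂_1 = 5 − 4 = 1, and the invariant factors of ∂_1 are all 1, so H_0 ≅ Z.
  H_1: rank ker ∂_1 − rank ∂_2 = (6 − 4) − 0 = 2, and there is no ∂_2, so H_1 ≅ Z^2.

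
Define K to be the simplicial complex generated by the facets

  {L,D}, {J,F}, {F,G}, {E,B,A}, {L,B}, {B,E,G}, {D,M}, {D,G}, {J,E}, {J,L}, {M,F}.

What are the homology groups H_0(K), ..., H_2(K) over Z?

H_0 = Z,  H_1 = Z^4,  H_2 = 0.

Fix the vertex order A < B < D < E < F < G < J < L < M and write every simplex with vertices in increasing order. Then dim K = 2 and the simplices of K are:

  0-simplices (9): A, B, D, E, F, G, J, L, M
  1-simplices (14): AB, AE, BE, BG, BL, DG, DL, DM, EG, EJ, FG, FJ, FM, JL
  2-simplices (2): ABE, BEG

Hence C_0 ≅ Z^9, C_1 ≅ Z^14, C_2 ≅ Z^2.

The boundary map ∂_1: C_1 → C_0 maps an edge to its endpoints' difference, ∂[p,q] = q − p. For instance
  ∂EJ = J − E.
This gives a 9×14 integer matrix of rank 8; reducing to Smith normal form yields diagonal entries (1,1,1,1,1,1,1,1).

∂_2: C_2 → C_1 sends each 2-simplex [p,q,r] to [q,r] − [p,r] + [p,q]. For instance
  ∂ABE = BE − AE + AB,
  ∂BEG = EG − BG + BE.
The 14×2 boundary matrix has rank 2 and Smith normal form diag(1,1).

Computing H_k = (kernel of ∂_k) / (image of ∂_{k+1}):

  H_0: rank C_0 − rank ∂_1 = 9 − 8 = 1, and the invariant factors of ∂_1 are all 1, so H_0 ≅ Z.
  H_1: rank ker ∂_1 − rank ∂_2 = (14 − 8) − 2 = 4, and the invariant factors of ∂_2 are all 1, so H_1 ≅ Z^4.
  H_2: rank ker ∂_2 − rank ∂_3 = (2 − 2) − 0 = 0, and there is no ∂_3, so H_2 ≅ 0.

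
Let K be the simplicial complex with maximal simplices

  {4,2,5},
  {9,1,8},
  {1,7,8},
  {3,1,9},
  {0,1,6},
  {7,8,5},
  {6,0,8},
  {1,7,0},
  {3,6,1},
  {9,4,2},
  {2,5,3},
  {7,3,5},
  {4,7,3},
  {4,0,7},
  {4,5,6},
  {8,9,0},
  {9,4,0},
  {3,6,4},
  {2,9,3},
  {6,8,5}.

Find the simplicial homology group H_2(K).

H_2 = 0.

K has 10 vertices, 30 edges, 20 triangles.
rank ∂_2 = 20, rank ∂_3 = 0 ⇒ b_2 = 20 − 20 − 0 = 0. So H_2 ≅ 0.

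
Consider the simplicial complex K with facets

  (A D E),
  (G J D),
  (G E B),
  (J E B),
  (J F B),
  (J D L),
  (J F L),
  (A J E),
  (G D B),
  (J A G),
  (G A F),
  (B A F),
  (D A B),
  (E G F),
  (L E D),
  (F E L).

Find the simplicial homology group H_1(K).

H_1 ≅ Z^2.

We work with the vertex ordering A < B < D < E < F < G < J < L. The simplices of K, each written with vertices in increasing order, are:

  0-simplices (8): A, B, D, E, F, G, J, L
  1-simplices (24): AB, AD, AE, AF, AG, AJ, BD, BE, BF, BG, BJ, DE, DG, DJ, DL, EF, EG, EJ, EL, FG, FJ, FL, GJ, JL
  2-simplices (16): ABD, ABF, ADE, AEJ, AFG, AGJ, BDG, BEG, BEJ, BFJ, DEL, DGJ, DJL, EFG, EFL, FJL

so the chain groups are C_0 ≅ Z^8, C_1 ≅ Z^24, C_2 ≅ Z^16.

The boundary map ∂_1: C_1 → C_0 maps an edge to its endpoints' difference, ∂[p,q] = q − p.
As a 8×24 matrix over Z this has rank 7, with invariant factors (1,1,1,1,1,1,1).

Boundary ∂_2: C_2 → C_1 acts by ∂[p,q,r] = [q,r] − [p,r] + [p,q]. For instance
  ∂ADE = DE − AE + AD,
  ∂BFJ = FJ − BJ + BF.
This gives a 24×16 integer matrix of rank 15; reducing to Smith normal form yields diagonal entries (1,1,1,1,1,1,1,1,1,1,1,1,1,1,1).

Now H_k = ker ∂_k / im ∂_{k+1}, so:

  H_1: rank ker ∂_1 − rank ∂_2 = (24 − 7) − 15 = 2, and the invariant factors of ∂_2 are all 1, so H_1 = Z^2.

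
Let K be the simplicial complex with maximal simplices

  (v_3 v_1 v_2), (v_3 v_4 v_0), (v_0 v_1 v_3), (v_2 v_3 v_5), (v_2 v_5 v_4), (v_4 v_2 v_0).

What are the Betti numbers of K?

b_0 = 1, b_1 = 1, b_2 = 0.

We work with the vertex ordering v_0 < v_1 < v_2 < v_3 < v_4 < v_5. The simplices of K, each written with vertices in increasing order, are:

  0-simplices (6): [v_0], [v_1], [v_2], [v_3], [v_4], [v_5]
  1-simplices (12): [v_0,v_1], [v_0,v_2], [v_0,v_3], [v_0,v_4], [v_1,v_2], [v_1,v_3], [v_2,v_3], [v_2,v_4], [v_2,v_5], [v_3,v_4], [v_3,v_5], [v_4,v_5]
  2-simplices (6): [v_0,v_1,v_3], [v_0,v_2,v_4], [v_0,v_3,v_4], [v_1,v_2,v_3], [v_2,v_3,v_5], [v_2,v_4,v_5]

so the chain groups are C_0 ≅ Z^6, C_1 ≅ Z^12, C_2 ≅ Z^6.

The boundary map ∂_1: C_1 → C_0 sends each edge [p,q] (with p < q) to q − p. For instance
  ∂[v_2,v_5] = [v_5] − [v_2].
The 6×12 boundary matrix has rank 5 and Smith normal form diag(1,1,1,1,1).

∂_2: C_2 → C_1 maps a triangle to the signed sum of its edges. For instance
  ∂[v_2,v_3,v_5] = [v_3,v_5] − [v_2,v_5] + [v_2,v_3],
  ∂[v_1,v_2,v_3] = [v_2,v_3] − [v_1,v_3] + [v_1,v_2].
The 12×6 boundary matrix has rank 6 and Smith normal form diag(1,1,1,1,1,1).

Now H_k = ker ∂_k / im ∂_{k+1}, so:

  H_0: rank C_0 − rank ∂_1 = 6 − 5 = 1, and the invariant factors of ∂_1 are all 1, so H_0 ≅ Z.
  H_1: rank ker ∂_1 − rank ∂_2 = (12 − 5) − 6 = 1, and the invariant factors of ∂_2 are all 1, so H_1 ≅ Z.
  H_2: rank ker ∂_2 − rank ∂_3 = (6 − 6) − 0 = 0, and there is no ∂_3, so H_2 ≅ 0.

Hence the Betti numbers are b_0 = 1, b_1 = 1, b_2 = 0.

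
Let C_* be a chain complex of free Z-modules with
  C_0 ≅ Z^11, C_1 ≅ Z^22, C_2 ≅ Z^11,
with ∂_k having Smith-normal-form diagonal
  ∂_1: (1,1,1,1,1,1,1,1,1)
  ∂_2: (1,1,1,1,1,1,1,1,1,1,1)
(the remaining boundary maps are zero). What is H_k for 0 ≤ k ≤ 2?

H_0 = Z^2,  H_1 = Z^2,  H_2 = 0.

H_0: b_0 = 11 − 0 − 9 = 2; torsion from ∂_1 factors > 1: none. So H_0 = Z^2.
H_1: b_1 = 22 − 9 − 11 = 2; torsion from ∂_2 factors > 1: none. So H_1 = Z^2.
H_2: b_2 = 11 − 11 − 0 = 0; torsion from ∂_3 factors > 1: none. So H_2 = 0.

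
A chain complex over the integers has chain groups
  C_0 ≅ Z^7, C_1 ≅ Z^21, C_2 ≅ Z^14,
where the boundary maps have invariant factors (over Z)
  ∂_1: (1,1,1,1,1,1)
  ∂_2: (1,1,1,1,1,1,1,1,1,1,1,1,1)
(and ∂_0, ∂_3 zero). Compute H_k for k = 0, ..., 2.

H_0 ≅ Z,  H_1 ≅ Z^2,  H_2 ≅ Z.

H_0: b_0 = 7 − 0 − 6 = 1; torsion from ∂_1 factors > 1: none. So H_0 ≅ Z.
H_1: b_1 = 21 − 6 − 13 = 2; torsion from ∂_2 factors > 1: none. So H_1 ≅ Z^2.
H_2: b_2 = 14 − 13 − 0 = 1; torsion from ∂_3 factors > 1: none. So H_2 ≅ Z.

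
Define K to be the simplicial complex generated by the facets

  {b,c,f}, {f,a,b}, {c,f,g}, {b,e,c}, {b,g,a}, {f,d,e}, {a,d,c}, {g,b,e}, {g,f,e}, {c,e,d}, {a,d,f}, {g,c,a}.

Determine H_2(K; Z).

Fix the vertex order a < b < c < d < e < f < g and write every simplex with vertices in increasing order. Then dim K = 2 and the simplices of K are:

  0-simplices (7): a, b, c, d, e, f, g
  1-simplices (18): ab, ac, ad, af, ag, bc, be, bf, bg, cd, ce, cf, cg, de, df, ef, eg, fg
  2-simplices (12): abf, abg, acd, acg, adf, bce, bcf, beg, cde, cfg, def, efg

giving chain groups C_0 ≅ Z^7, C_1 ≅ Z^18, C_2 ≅ Z^12.

Boundary ∂_1: C_1 → C_0 is given by ∂[p,q] = [q] − [p]. For instance
  ∂ef = f − e.
This gives a 7×18 integer matrix of rank 6; reducing to Smith normal form yields diagonal entries (1,1,1,1,1,1).

∂_2: C_2 → C_1 acts by ∂[p,q,r] = [q,r] − [p,r] + [p,q]. For instance
  ∂cfg = fg − cg + cf,
  ∂efg = fg − eg + ef.
The resulting 18×12 matrix has rank 12, and its Smith normal form has invariant factors (1,1,1,1,1,1,1,1,1,1,1,2).

Computing H_k = (kernel of ∂_k) / (image of ∂_{k+1}):

  H_2: rank ker ∂_2 − rank ∂_3 = (12 − 12) − 0 = 0, and there is no ∂_3, so H_2 ≅ 0.

H_2 ≅ 0.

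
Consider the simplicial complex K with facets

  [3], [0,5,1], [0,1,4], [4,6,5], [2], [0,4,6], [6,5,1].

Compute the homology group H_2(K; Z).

H_2 = 0.

Order the vertices as 0 < 1 < 2 < 3 < 4 < 5 < 6. Listing each simplex with vertices in this order, K has dimension 2 with simplices:

  0-simplices (7): [0], [1], [2], [3], [4], [5], [6]
  1-simplices (10): [0,1], [0,4], [0,5], [0,6], [1,4], [1,5], [1,6], [4,5], [4,6], [5,6]
  2-simplices (5): [0,1,4], [0,1,5], [0,4,6], [1,5,6], [4,5,6]

giving chain groups C_0 ≅ Z^7, C_1 ≅ Z^10, C_2 ≅ Z^5.

Boundary ∂_1: C_1 → C_0 is given by ∂[p,q] = [q] − [p]. For instance
  ∂[4,6] = [6] − [4].
The resulting 7×10 matrix has rank 4, and its Smith normal form has invariant factors (1,1,1,1).

The boundary map ∂_2: C_2 → C_1 sends each 2-simplex [p,q,r] to [q,r] − [p,r] + [p,q]. For instance
  ∂[1,5,6] = [5,6] − [1,6] + [1,5],
  ∂[4,5,6] = [5,6] − [4,6] + [4,5].
The 10×5 boundary matrix has rank 5 and Smith normal form diag(1,1,1,1,1).

Reading off H_k = ker ∂_k / im ∂_{k+1}:

  H_2: rank ker ∂_2 − rank ∂_3 = (5 − 5) − 0 = 0, and there is no ∂_3, so H_2 ≅ 0.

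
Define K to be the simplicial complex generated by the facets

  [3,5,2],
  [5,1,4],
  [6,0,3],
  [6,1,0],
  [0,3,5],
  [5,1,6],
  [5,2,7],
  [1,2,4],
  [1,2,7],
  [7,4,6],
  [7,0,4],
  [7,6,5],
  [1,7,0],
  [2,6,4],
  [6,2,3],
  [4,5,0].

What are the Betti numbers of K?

b_0 = 1, b_1 = 2, b_2 = 1.

Fix the vertex order 0 < 1 < 2 < 3 < 4 < 5 < 6 < 7 and write every simplex with vertices in increasing order. Then dim K = 2 and the simplices of K are:

  0-simplices (8): [0], [1], [2], [3], [4], [5], [6], [7]
  1-simplices (24): (24 of them)
  2-simplices (16): [0,1,6], [0,1,7], [0,3,5], [0,3,6], [0,4,5], [0,4,7], [1,2,4], [1,2,7], [1,4,5], [1,5,6], [2,3,5], [2,3,6], [2,4,6], [2,5,7], [4,6,7], [5,6,7]

so the chain groups are C_0 ≅ Z^8, C_1 ≅ Z^24, C_2 ≅ Z^16.

The boundary map ∂_1: C_1 → C_0 sends each edge [p,q] (with p < q) to q − p. For instance
  ∂[1,2] = [2] − [1].
The resulting 8×24 matrix has rank 7, and its Smith normal form has invariant factors (1,1,1,1,1,1,1).

Boundary ∂_2: C_2 → C_1 sends each 2-simplex [p,q,r] to [q,r] − [p,r] + [p,q]. For instance
  ∂[2,4,6] = [4,6] − [2,6] + [2,4],
  ∂[0,4,5] = [4,5] − [0,5] + [0,4].
The 24×16 boundary matrix has rank 15 and Smith normal form diag(1,1,1,1,1,1,1,1,1,1,1,1,1,1,1).

Now H_k = ker ∂_k / im ∂_{k+1}, so:

  H_0: rank C_0 − rank ∂_1 = 8 − 7 = 1, and the invariant factors of ∂_1 are all 1, so H_0 ≅ Z.
  H_1: rank ker ∂_1 − rank ∂_2 = (24 − 7) − 15 = 2, and the invariant factors of ∂_2 are all 1, so H_1 ≅ Z^2.
  H_2: rank ker ∂_2 − rank ∂_3 = (16 − 15) − 0 = 1, and there is no ∂_3, so H_2 ≅ Z.

As a check, the Euler characteristic is 8 − 24 + 16 = 0, which agrees with 1 − 2 + 1 = 0.

Hence the Betti numbers are b_0 = 1, b_1 = 2, b_2 = 1.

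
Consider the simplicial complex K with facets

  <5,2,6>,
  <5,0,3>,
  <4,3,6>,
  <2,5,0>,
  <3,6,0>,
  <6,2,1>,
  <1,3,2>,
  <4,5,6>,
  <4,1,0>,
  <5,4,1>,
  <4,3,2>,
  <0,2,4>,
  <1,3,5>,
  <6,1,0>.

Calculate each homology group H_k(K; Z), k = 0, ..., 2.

Fix the vertex order 0 < 1 < 2 < 3 < 4 < 5 < 6 and write every simplex with vertices in increasing order. Then dim K = 2 and the simplices of K are:

  0-simplices (7): [0], [1], [2], [3], [4], [5], [6]
  1-simplices (21): [0,1], [0,2], [0,3], [0,4], [0,5], [0,6], [1,2], [1,3], [1,4], [1,5], [1,6], [2,3], [2,4], [2,5], [2,6], [3,4], [3,5], [3,6], [4,5], [4,6], [5,6]
  2-simplices (14): [0,1,4], [0,1,6], [0,2,4], [0,2,5], [0,3,5], [0,3,6], [1,2,3], [1,2,6], [1,3,5], [1,4,5], [2,3,4], [2,5,6], [3,4,6], [4,5,6]

giving chain groups C_0 ≅ Z^7, C_1 ≅ Z^21, C_2 ≅ Z^14.

The boundary map ∂_1: C_1 → C_0 maps an edge to its endpoints' difference, ∂[p,q] = q − p. For instance
  ∂[1,3] = [3] − [1].
This gives a 7×21 integer matrix of rank 6; reducing to Smith normal form yields diagonal entries (1,1,1,1,1,1).

The boundary map ∂_2: C_2 → C_1 maps a triangle to the signed sum of its edges. For instance
  ∂[0,3,6] = [3,6] − [0,6] + [0,3],
  ∂[0,1,4] = [1,4] − [0,4] + [0,1].
This gives a 21×14 integer matrix of rank 13; reducing to Smith normal form yields diagonal entries (1,1,1,1,1,1,1,1,1,1,1,1,1).

From H_k ≅ ker(∂_k) / im(∂_{k+1}) we obtain:

  H_0: rank C_0 − rank ∂_1 = 7 − 6 = 1, and the invariant factors of ∂_1 are all 1, so H_0 ≅ Z.
  H_1: rank ker ∂_1 − rank ∂_2 = (21 − 6) − 13 = 2, and the invariant factors of ∂_2 are all 1, so H_1 ≅ Z^2.
  H_2: rank ker ∂_2 − rank ∂_3 = (14 − 13) − 0 = 1, and there is no ∂_3, so H_2 ≅ Z.

H_0 = Z,  H_1 = Z^2,  H_2 = Z.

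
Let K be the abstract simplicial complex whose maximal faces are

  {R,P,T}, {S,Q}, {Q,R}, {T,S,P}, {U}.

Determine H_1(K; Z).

H_1 = Z.

We work with the vertex ordering P < Q < R < S < T < U. The simplices of K, each written with vertices in increasing order, are:

  0-simplices (6): P, Q, R, S, T, U
  1-simplices (7): PR, PS, PT, QR, QS, RT, ST
  2-simplices (2): PRT, PST

Hence C_0 ≅ Z^6, C_1 ≅ Z^7, C_2 ≅ Z^2.

∂_1: C_1 → C_0 sends each edge [p,q] (with p < q) to q − p.
This gives a 6×7 integer matrix of rank 4; reducing to Smith normal form yields diagonal entries (1,1,1,1).

The boundary map ∂_2: C_2 → C_1 maps a triangle to the signed sum of its edges. For instance
  ∂PRT = RT − PT + PR,
  ∂PST = ST − PT + PS.
As a 7×2 matrix over Z this has rank 2, with invariant factors (1,1).

From H_k ≅ ker(∂_k) / im(∂_{k+1}) we obtain:

  H_1: rank ker ∂_1 − rank ∂_2 = (7 − 4) − 2 = 1, and the invariant factors of ∂_2 are all 1, so H_1 = Z.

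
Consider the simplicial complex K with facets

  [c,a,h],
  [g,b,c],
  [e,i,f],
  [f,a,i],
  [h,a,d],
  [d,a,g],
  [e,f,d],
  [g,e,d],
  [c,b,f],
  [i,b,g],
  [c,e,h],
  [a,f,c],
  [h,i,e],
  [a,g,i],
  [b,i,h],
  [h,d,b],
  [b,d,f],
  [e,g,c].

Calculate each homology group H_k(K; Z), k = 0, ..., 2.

K has 9 vertices, 27 edges, 18 triangles.
rank ∂_0 = 0, rank ∂_1 = 8 ⇒ b_0 = 9 − 0 − 8 = 1; all invariant factors of ∂_1 are 1 so no torsion. So H_0 = Z.
rank ∂_1 = 8, rank ∂_2 = 17 ⇒ b_1 = 27 − 8 − 17 = 2; all invariant factors of ∂_2 are 1 so no torsion. So H_1 = Z^2.
rank ∂_2 = 17, rank ∂_3 = 0 ⇒ b_2 = 18 − 17 − 0 = 1. So H_2 = Z.

H_0 = Z,  H_1 = Z^2,  H_2 = Z.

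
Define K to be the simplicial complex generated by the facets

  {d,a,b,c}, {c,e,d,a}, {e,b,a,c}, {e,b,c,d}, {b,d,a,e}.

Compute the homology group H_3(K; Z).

K has 5 vertices, 10 edges, 10 triangles, 5 3-simplices.
rank ∂_3 = 4, rank ∂_4 = 0 ⇒ b_3 = 5 − 4 − 0 = 1. So H_3 = Z.

H_3 ≅ Z.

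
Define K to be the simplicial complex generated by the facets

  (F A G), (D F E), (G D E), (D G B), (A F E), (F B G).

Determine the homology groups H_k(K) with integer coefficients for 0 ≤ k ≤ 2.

H_0 ≅ Z,  H_1 ≅ Z,  H_2 = 0.

Fix the vertex order A < B < D < E < F < G and write every simplex with vertices in increasing order. Then dim K = 2 and the simplices of K are:

  0-simplices (6): A, B, D, E, F, G
  1-simplices (12): AE, AF, AG, BD, BF, BG, DE, DF, DG, EF, EG, FG
  2-simplices (6): AEF, AFG, BDG, BFG, DEF, DEG

so the chain groups are C_0 ≅ Z^6, C_1 ≅ Z^12, C_2 ≅ Z^6.

The boundary map ∂_1: C_1 → C_0 maps an edge to its endpoints' difference, ∂[p,q] = q − p.
As a 6×12 matrix over Z this has rank 5, with invariant factors (1,1,1,1,1).

Boundary ∂_2: C_2 → C_1 acts by ∂[p,q,r] = [q,r] − [p,r] + [p,q]. For instance
  ∂DEG = EG − DG + DE,
  ∂AEF = EF − AF + AE.
This gives a 12×6 integer matrix of rank 6; reducing to Smith normal form yields diagonal entries (1,1,1,1,1,1).

Now H_k = ker ∂_k / im ∂_{k+1}, so:

  H_0: rank C_0 − rank ∂_1 = 6 − 5 = 1, and the invariant factors of ∂_1 are all 1, so H_0 ≅ Z.
  H_1: rank ker ∂_1 − rank ∂_2 = (12 − 5) − 6 = 1, and the invariant factors of ∂_2 are all 1, so H_1 ≅ Z.
  H_2: rank ker ∂_2 − rank ∂_3 = (6 − 6) − 0 = 0, and there is no ∂_3, so H_2 ≅ 0.

As a check, the Euler characteristic is 6 − 12 + 6 = 0, which agrees with 1 − 1 + 0 = 0.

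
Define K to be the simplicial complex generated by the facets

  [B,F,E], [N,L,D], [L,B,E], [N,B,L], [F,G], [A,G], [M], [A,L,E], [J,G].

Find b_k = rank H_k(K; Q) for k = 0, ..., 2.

Order the vertices as A < B < D < E < F < G < J < L < M < N. Listing each simplex with vertices in this order, K has dimension 2 with simplices:

  0-simplices (10): A, B, D, E, F, G, J, L, M, N
  1-simplices (14): AE, AG, AL, BE, BF, BL, BN, DL, DN, EF, EL, FG, GJ, LN
  2-simplices (5): AEL, BEF, BEL, BLN, DLN

Hence C_0 ≅ Z^10, C_1 ≅ Z^14, C_2 ≅ Z^5.

Boundary ∂_1: C_1 → C_0 maps an edge to its endpoints' difference, ∂[p,q] = q − p. For instance
  ∂GJ = J − G.
The 10×14 boundary matrix has rank 8 and Smith normal form diag(1,1,1,1,1,1,1,1).

Boundary ∂_2: C_2 → C_1 maps a triangle to the signed sum of its edges. For instance
  ∂DLN = LN − DN + DL,
  ∂BLN = LN − BN + BL.
This gives a 14×5 integer matrix of rank 5; reducing to Smith normal form yields diagonal entries (1,1,1,1,1).

From H_k ≅ ker(∂_k) / im(∂_{k+1}) we obtain:

  H_0: rank C_0 − rank ∂_1 = 10 − 8 = 2, and the invariant factors of ∂_1 are all 1, so H_0 = Z^2.
  H_1: rank ker ∂_1 − rank ∂_2 = (14 − 8) − 5 = 1, and the invariant factors of ∂_2 are all 1, so H_1 = Z.
  H_2: rank ker ∂_2 − rank ∂_3 = (5 − 5) − 0 = 0, and there is no ∂_3, so H_2 = 0.

Hence the Betti numbers are b_0 = 2, b_1 = 1, b_2 = 0.

b_0 = 2, b_1 = 1, b_2 = 0.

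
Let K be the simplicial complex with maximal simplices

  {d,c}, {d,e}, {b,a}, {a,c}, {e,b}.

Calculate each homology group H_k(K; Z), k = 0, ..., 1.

H_0 = Z,  H_1 = Z.

Order the vertices as a < b < c < d < e. Listing each simplex with vertices in this order, K has dimension 1 with simplices:

  0-simplices (5): a, b, c, d, e
  1-simplices (5): ab, ac, be, cd, de

giving chain groups C_0 ≅ Z^5, C_1 ≅ Z^5.

∂_1: C_1 → C_0 maps an edge to its endpoints' difference, ∂[p,q] = q − p. For instance
  ∂be = e − b.
The resulting 5×5 matrix has rank 4, and its Smith normal form has invariant factors (1,1,1,1).

From H_k ≅ ker(∂_k) / im(∂_{k+1}) we obtain:

  H_0: rank C_0 − rank ∂_1 = 5 − 4 = 1, and the invariant factors of ∂_1 are all 1, so H_0 ≅ Z.
  H_1: rank ker ∂_1 − rank ∂_2 = (5 − 4) − 0 = 1, and there is no ∂_2, so H_1 ≅ Z.

As a check, the Euler characteristic is 5 − 5 = 0, which agrees with 1 − 1 = 0.
(K is a triangulation of the circle S^1.)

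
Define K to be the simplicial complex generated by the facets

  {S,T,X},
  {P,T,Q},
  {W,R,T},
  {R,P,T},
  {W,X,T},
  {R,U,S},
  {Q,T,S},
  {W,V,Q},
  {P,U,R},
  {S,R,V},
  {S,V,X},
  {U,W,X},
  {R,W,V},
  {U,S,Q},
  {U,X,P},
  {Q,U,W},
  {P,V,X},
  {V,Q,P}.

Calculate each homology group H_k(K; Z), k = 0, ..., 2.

H_0 ≅ Z,  H_1 ≅ Z^2,  H_2 ≅ Z.

Fix the vertex order P < Q < R < S < T < U < V < W < X and write every simplex with vertices in increasing order. Then dim K = 2 and the simplices of K are:

  0-simplices (9): P, Q, R, S, T, U, V, W, X
  1-simplices (27): PQ, PR, PT, PU, PV, PX, QS, QT, QU, QV, QW, RS, RT, RU, RV, RW, ST, SU, SV, SX, TW, TX, UW, UX, VW, VX, WX
  2-simplices (18): PQT, PQV, PRT, PRU, PUX, PVX, QST, QSU, QUW, QVW, RSU, RSV, RTW, RVW, STX, SVX, TWX, UWX

Hence C_0 ≅ Z^9, C_1 ≅ Z^27, C_2 ≅ Z^18.

∂_1: C_1 → C_0 is given by ∂[p,q] = [q] − [p].
The resulting 9×27 matrix has rank 8, and its Smith normal form has invariant factors (1,1,1,1,1,1,1,1).

Boundary ∂_2: C_2 → C_1 maps a triangle to the signed sum of its edges. For instance
  ∂SVX = VX − SX + SV,
  ∂PQT = QT − PT + PQ.
This gives a 27×18 integer matrix of rank 17; reducing to Smith normal form yields diagonal entries (1,1,1,1,1,1,1,1,1,1,1,1,1,1,1,1,1).

Now H_k = ker ∂_k / im ∂_{k+1}, so:

  H_0: rank C_0 − rank ∂_1 = 9 − 8 = 1, and the invariant factors of ∂_1 are all 1, so H_0 = Z.
  H_1: rank ker ∂_1 − rank ∂_2 = (27 − 8) − 17 = 2, and the invariant factors of ∂_2 are all 1, so H_1 = Z^2.
  H_2: rank ker ∂_2 − rank ∂_3 = (18 − 17) − 0 = 1, and there is no ∂_3, so H_2 = Z.

As a check, the Euler characteristic is 9 − 27 + 18 = 0, which agrees with 1 − 2 + 1 = 0.
(K is a triangulation of the torus T^2.)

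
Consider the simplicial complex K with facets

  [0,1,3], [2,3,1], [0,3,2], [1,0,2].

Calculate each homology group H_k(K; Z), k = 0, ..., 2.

K has 4 vertices, 6 edges, 4 triangles.
rank ∂_0 = 0, rank ∂_1 = 3 ⇒ b_0 = 4 − 0 − 3 = 1; all invariant factors of ∂_1 are 1 so no torsion. So H_0 = Z.
rank ∂_1 = 3, rank ∂_2 = 3 ⇒ b_1 = 6 − 3 − 3 = 0; all invariant factors of ∂_2 are 1 so no torsion. So H_1 = 0.
rank ∂_2 = 3, rank ∂_3 = 0 ⇒ b_2 = 4 − 3 − 0 = 1. So H_2 = Z.

H_0 ≅ Z,  H_1 = 0,  H_2 ≅ Z.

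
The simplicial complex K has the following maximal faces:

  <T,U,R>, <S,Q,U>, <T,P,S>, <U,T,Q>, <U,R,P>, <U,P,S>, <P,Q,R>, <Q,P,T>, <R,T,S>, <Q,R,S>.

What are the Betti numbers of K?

b_0 = 1, b_1 = 0, b_2 = 0.

Take the total order P < Q < R < S < T < U on the vertex set. Then K (dimension 2) consists of the simplices:

  0-simplices (6): P, Q, R, S, T, U
  1-simplices (15): PQ, PR, PS, PT, PU, QR, QS, QT, QU, RS, RT, RU, ST, SU, TU
  2-simplices (10): PQR, PQT, PRU, PST, PSU, QRS, QSU, QTU, RST, RTU

giving chain groups C_0 ≅ Z^6, C_1 ≅ Z^15, C_2 ≅ Z^10.

The boundary map ∂_1: C_1 → C_0 is given by ∂[p,q] = [q] − [p].
The 6×15 boundary matrix has rank 5 and Smith normal form diag(1,1,1,1,1).

∂_2: C_2 → C_1 sends each 2-simplex [p,q,r] to [q,r] − [p,r] + [p,q]. For instance
  ∂PRU = RU − PU + PR,
  ∂RTU = TU − RU + RT.
The 15×10 boundary matrix has rank 10 and Smith normal form diag(1,1,1,1,1,1,1,1,1,2).

Reading off H_k = ker ∂_k / im ∂_{k+1}:

  H_0: rank C_0 − rank ∂_1 = 6 − 5 = 1, and the invariant factors of ∂_1 are all 1, so H_0 = Z.
  H_1: rank ker ∂_1 − rank ∂_2 = (15 − 5) − 10 = 0, and ∂_2 has invariant factor 2 > 1, so H_1 = Z/2Z.
  H_2: rank ker ∂_2 − rank ∂_3 = (10 − 10) − 0 = 0, and there is no ∂_3, so H_2 = 0.

As a check, the Euler characteristic is 6 − 15 + 10 = 1, which agrees with 1 − 0 + 0 = 1.
(K is a triangulation of the real projective plane RP^2.)

Hence the Betti numbers are b_0 = 1, b_1 = 0, b_2 = 0.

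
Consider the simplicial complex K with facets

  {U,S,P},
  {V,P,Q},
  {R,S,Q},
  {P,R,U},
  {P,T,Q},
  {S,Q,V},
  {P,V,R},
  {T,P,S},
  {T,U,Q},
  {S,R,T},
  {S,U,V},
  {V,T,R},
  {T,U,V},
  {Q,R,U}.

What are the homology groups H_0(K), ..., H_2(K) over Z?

Fix the vertex order P < Q < R < S < T < U < V and write every simplex with vertices in increasing order. Then dim K = 2 and the simplices of K are:

  0-simplices (7): P, Q, R, S, T, U, V
  1-simplices (21): PQ, PR, PS, PT, PU, PV, QR, QS, QT, QU, QV, RS, RT, RU, RV, ST, SU, SV, TU, TV, UV
  2-simplices (14): PQT, PQV, PRU, PRV, PST, PSU, QRS, QRU, QSV, QTU, RST, RTV, SUV, TUV

Hence C_0 ≅ Z^7, C_1 ≅ Z^21, C_2 ≅ Z^14.

∂_1: C_1 → C_0 sends each edge [p,q] (with p < q) to q − p. For instance
  ∂RT = T − R.
The 7×21 boundary matrix has rank 6 and Smith normal form diag(1,1,1,1,1,1).

The boundary map ∂_2: C_2 → C_1 acts by ∂[p,q,r] = [q,r] − [p,r] + [p,q]. For instance
  ∂PRV = RV − PV + PR,
  ∂TUV = UV − TV + TU.
This gives a 21×14 integer matrix of rank 13; reducing to Smith normal form yields diagonal entries (1,1,1,1,1,1,1,1,1,1,1,1,1).

Reading off H_k = ker ∂_k / im ∂_{k+1}:

  H_0: rank C_0 − rank ∂_1 = 7 − 6 = 1, and the invariant factors of ∂_1 are all 1, so H_0 = Z.
  H_1: rank ker ∂_1 − rank ∂_2 = (21 − 6) − 13 = 2, and the invariant factors of ∂_2 are all 1, so H_1 = Z^2.
  H_2: rank ker ∂_2 − rank ∂_3 = (14 − 13) − 0 = 1, and there is no ∂_3, so H_2 = Z.

H_0 = Z,  H_1 = Z^2,  H_2 = Z.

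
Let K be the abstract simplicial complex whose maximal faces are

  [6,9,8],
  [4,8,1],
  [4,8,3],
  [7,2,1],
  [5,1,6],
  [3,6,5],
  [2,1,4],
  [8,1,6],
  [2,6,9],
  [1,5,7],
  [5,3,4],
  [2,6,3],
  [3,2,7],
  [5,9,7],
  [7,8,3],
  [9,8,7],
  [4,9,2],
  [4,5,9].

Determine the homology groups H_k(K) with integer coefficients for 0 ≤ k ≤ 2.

H_0 ≅ Z,  H_1 ≅ Z^2,  H_2 ≅ Z.

We work with the vertex ordering 1 < 2 < 3 < 4 < 5 < 6 < 7 < 8 < 9. The simplices of K, each written with vertices in increasing order, are:

  0-simplices (9): [1], [2], [3], [4], [5], [6], [7], [8], [9]
  1-simplices (27): (27 of them)
  2-simplices (18): [1,2,4], [1,2,7], [1,4,8], [1,5,6], [1,5,7], [1,6,8], [2,3,6], [2,3,7], [2,4,9], [2,6,9], [3,4,5], [3,4,8], [3,5,6], [3,7,8], [4,5,9], [5,7,9], [6,8,9], [7,8,9]

Hence C_0 ≅ Z^9, C_1 ≅ Z^27, C_2 ≅ Z^18.

The boundary map ∂_1: C_1 → C_0 sends each edge [p,q] (with p < q) to q − p. For instance
  ∂[1,7] = [7] − [1].
The 9×27 boundary matrix has rank 8 and Smith normal form diag(1,1,1,1,1,1,1,1).

Boundary ∂_2: C_2 → C_1 acts by ∂[p,q,r] = [q,r] − [p,r] + [p,q]. For instance
  ∂[1,2,7] = [2,7] − [1,7] + [1,2],
  ∂[4,5,9] = [5,9] − [4,9] + [4,5].
As a 27×18 matrix over Z this has rank 17, with invariant factors (1,1,1,1,1,1,1,1,1,1,1,1,1,1,1,1,1).

Computing H_k = (kernel of ∂_k) / (image of ∂_{k+1}):

  H_0: rank C_0 − rank ∂_1 = 9 − 8 = 1, and the invariant factors of ∂_1 are all 1, so H_0 ≅ Z.
  H_1: rank ker ∂_1 − rank ∂_2 = (27 − 8) − 17 = 2, and the invariant factors of ∂_2 are all 1, so H_1 ≅ Z^2.
  H_2: rank ker ∂_2 − rank ∂_3 = (18 − 17) − 0 = 1, and there is no ∂_3, so H_2 ≅ Z.

As a check, the Euler characteristic is 9 − 27 + 18 = 0, which agrees with 1 − 2 + 1 = 0.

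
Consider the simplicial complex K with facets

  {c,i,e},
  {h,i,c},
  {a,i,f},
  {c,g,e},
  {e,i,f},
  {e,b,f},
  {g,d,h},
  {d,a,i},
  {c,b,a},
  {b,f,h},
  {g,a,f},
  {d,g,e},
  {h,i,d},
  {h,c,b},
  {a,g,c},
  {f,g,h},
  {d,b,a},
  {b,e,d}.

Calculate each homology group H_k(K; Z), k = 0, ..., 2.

H_0 = Z,  H_1 = Z^2,  H_2 = Z.

Fix the vertex order a < b < c < d < e < f < g < h < i and write every simplex with vertices in increasing order. Then dim K = 2 and the simplices of K are:

  0-simplices (9): a, b, c, d, e, f, g, h, i
  1-simplices (27): ab, ac, ad, af, ag, ai, bc, bd, be, bf, bh, ce, cg, ch, ci, de, dg, dh, di, ef, eg, ei, fg, fh, fi, gh, hi
  2-simplices (18): abc, abd, acg, adi, afg, afi, bch, bde, bef, bfh, ceg, cei, chi, deg, dgh, dhi, efi, fgh

Hence C_0 ≅ Z^9, C_1 ≅ Z^27, C_2 ≅ Z^18.

The boundary map ∂_1: C_1 → C_0 sends each edge [p,q] (with p < q) to q − p. For instance
  ∂fg = g − f.
The 9×27 boundary matrix has rank 8 and Smith normal form diag(1,1,1,1,1,1,1,1).

The boundary map ∂_2: C_2 → C_1 sends each 2-simplex [p,q,r] to [q,r] − [p,r] + [p,q]. For instance
  ∂fgh = gh − fh + fg,
  ∂bch = ch − bh + bc.
As a 27×18 matrix over Z this has rank 17, with invariant factors (1,1,1,1,1,1,1,1,1,1,1,1,1,1,1,1,1).

From H_k ≅ ker(∂_k) / im(∂_{k+1}) we obtain:

  H_0: rank C_0 − rank ∂_1 = 9 − 8 = 1, and the invariant factors of ∂_1 are all 1, so H_0 ≅ Z.
  H_1: rank ker ∂_1 − rank ∂_2 = (27 − 8) − 17 = 2, and the invariant factors of ∂_2 are all 1, so H_1 ≅ Z^2.
  H_2: rank ker ∂_2 − rank ∂_3 = (18 − 17) − 0 = 1, and there is no ∂_3, so H_2 ≅ Z.

As a check, the Euler characteristic is 9 − 27 + 18 = 0, which agrees with 1 − 2 + 1 = 0.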